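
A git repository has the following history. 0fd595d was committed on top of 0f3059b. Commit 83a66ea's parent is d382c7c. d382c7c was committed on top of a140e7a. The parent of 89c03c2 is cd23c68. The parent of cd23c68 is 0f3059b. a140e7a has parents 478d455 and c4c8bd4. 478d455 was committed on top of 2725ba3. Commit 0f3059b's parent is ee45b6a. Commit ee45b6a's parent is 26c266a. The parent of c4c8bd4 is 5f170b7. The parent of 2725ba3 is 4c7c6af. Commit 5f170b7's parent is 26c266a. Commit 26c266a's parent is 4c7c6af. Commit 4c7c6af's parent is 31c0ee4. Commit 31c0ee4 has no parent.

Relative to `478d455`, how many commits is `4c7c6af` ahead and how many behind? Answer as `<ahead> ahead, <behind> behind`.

0 ahead, 2 behind

Reachable from 4c7c6af: {31c0ee4, 4c7c6af}.
Reachable from 478d455: {2725ba3, 31c0ee4, 478d455, 4c7c6af}.
Only in 4c7c6af's history (ahead): {} — 0.
Only in 478d455's history (behind): {2725ba3, 478d455} — 2.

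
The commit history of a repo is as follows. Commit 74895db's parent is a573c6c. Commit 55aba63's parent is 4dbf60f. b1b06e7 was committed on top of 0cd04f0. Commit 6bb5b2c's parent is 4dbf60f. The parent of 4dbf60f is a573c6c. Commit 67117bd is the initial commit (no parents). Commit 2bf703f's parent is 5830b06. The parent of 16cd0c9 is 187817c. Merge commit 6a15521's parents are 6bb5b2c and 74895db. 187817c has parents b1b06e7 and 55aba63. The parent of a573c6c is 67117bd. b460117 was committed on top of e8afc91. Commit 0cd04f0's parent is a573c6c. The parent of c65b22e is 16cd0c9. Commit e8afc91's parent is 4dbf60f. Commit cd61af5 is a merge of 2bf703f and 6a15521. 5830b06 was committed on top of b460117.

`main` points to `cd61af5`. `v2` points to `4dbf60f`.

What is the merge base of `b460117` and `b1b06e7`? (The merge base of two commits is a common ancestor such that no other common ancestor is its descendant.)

Ancestors of b460117: {4dbf60f, 67117bd, a573c6c, b460117, e8afc91}.
Ancestors of b1b06e7: {0cd04f0, 67117bd, a573c6c, b1b06e7}.
Common ancestors: {67117bd, a573c6c}.
Among these, a573c6c is not an ancestor of any other common ancestor — it is the merge base.

a573c6c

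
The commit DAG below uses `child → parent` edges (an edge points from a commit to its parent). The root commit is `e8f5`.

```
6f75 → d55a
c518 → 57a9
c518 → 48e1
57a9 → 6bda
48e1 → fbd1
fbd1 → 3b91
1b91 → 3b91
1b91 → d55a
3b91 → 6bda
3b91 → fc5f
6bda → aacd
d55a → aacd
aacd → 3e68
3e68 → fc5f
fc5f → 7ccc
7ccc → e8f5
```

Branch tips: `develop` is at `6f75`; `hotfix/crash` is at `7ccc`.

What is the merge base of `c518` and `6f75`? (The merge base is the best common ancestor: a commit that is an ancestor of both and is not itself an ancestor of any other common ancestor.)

Ancestors of c518: {3b91, 3e68, 48e1, 57a9, 6bda, 7ccc, aacd, c518, e8f5, fbd1, fc5f}.
Ancestors of 6f75: {3e68, 6f75, 7ccc, aacd, d55a, e8f5, fc5f}.
Common ancestors: {3e68, 7ccc, aacd, e8f5, fc5f}.
Among these, aacd is not an ancestor of any other common ancestor — it is the merge base.

aacd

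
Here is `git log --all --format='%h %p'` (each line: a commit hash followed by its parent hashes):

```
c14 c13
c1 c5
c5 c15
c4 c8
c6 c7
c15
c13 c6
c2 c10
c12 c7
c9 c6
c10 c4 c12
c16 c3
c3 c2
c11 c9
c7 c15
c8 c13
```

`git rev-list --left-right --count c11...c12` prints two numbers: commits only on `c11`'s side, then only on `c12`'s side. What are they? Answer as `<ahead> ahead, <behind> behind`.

3 ahead, 1 behind

Reachable from c11: {c11, c15, c6, c7, c9}.
Reachable from c12: {c12, c15, c7}.
Only in c11's history (ahead): {c11, c6, c9} — 3.
Only in c12's history (behind): {c12} — 1.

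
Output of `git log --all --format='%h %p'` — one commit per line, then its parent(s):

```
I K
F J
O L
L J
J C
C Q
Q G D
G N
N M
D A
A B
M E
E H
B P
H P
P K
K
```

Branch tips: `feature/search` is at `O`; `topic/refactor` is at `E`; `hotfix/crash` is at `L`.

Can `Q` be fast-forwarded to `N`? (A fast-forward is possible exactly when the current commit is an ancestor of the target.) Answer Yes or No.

A fast-forward from Q to N is possible iff Q is an ancestor of N.
Ancestors of N: {E, H, K, M, N, P}.
Q is not among them, so fast-forward is not possible.

No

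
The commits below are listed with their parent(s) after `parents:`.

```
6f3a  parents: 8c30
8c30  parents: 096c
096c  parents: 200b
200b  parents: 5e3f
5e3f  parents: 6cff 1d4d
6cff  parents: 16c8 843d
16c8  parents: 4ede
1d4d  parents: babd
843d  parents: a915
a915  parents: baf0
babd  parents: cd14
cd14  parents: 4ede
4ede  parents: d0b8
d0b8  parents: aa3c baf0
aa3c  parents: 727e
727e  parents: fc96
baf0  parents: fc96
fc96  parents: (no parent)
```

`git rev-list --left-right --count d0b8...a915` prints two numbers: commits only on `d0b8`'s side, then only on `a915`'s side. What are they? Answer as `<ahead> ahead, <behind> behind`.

Reachable from d0b8: {727e, aa3c, baf0, d0b8, fc96}.
Reachable from a915: {a915, baf0, fc96}.
Only in d0b8's history (ahead): {727e, aa3c, d0b8} — 3.
Only in a915's history (behind): {a915} — 1.

3 ahead, 1 behind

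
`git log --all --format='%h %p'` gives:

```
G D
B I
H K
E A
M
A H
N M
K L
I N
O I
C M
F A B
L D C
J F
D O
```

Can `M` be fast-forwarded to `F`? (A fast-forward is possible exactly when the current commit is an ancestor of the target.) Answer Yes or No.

Yes

A fast-forward from M to F is possible iff M is an ancestor of F.
Ancestors of F: {A, B, C, D, F, H, I, K, L, M, N, O}.
M is among them, so fast-forward is possible.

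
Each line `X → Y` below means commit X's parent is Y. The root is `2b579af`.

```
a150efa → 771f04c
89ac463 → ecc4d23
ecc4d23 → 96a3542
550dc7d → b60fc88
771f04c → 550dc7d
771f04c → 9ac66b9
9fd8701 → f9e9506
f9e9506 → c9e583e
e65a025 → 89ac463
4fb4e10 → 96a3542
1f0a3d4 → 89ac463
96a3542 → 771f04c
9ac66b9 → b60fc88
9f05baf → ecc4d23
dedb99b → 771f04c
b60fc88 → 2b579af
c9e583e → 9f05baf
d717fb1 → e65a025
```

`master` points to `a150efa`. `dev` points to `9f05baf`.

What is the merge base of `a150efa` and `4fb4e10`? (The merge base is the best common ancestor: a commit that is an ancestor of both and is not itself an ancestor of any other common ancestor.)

771f04c

Ancestors of a150efa: {2b579af, 550dc7d, 771f04c, 9ac66b9, a150efa, b60fc88}.
Ancestors of 4fb4e10: {2b579af, 4fb4e10, 550dc7d, 771f04c, 96a3542, 9ac66b9, b60fc88}.
Common ancestors: {2b579af, 550dc7d, 771f04c, 9ac66b9, b60fc88}.
Among these, 771f04c is not an ancestor of any other common ancestor — it is the merge base.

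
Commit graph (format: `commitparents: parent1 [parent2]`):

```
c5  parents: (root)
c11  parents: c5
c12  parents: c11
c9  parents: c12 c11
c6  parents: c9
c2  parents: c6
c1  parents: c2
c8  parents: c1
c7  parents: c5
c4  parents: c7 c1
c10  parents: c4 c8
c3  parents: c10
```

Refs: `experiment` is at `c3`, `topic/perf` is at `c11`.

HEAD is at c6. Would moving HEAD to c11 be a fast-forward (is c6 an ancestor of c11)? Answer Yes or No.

A fast-forward from c6 to c11 is possible iff c6 is an ancestor of c11.
Ancestors of c11: {c11, c5}.
c6 is not among them, so fast-forward is not possible.

No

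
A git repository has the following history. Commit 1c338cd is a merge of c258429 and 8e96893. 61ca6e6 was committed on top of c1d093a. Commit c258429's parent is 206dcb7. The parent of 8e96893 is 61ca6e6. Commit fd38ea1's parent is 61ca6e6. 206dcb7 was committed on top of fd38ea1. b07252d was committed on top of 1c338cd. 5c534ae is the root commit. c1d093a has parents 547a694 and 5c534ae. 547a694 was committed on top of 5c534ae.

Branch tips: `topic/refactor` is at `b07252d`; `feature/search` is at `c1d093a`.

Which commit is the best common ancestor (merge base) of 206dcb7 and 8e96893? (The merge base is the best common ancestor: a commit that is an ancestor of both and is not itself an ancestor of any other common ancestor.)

Ancestors of 206dcb7: {206dcb7, 547a694, 5c534ae, 61ca6e6, c1d093a, fd38ea1}.
Ancestors of 8e96893: {547a694, 5c534ae, 61ca6e6, 8e96893, c1d093a}.
Common ancestors: {547a694, 5c534ae, 61ca6e6, c1d093a}.
Among these, 61ca6e6 is not an ancestor of any other common ancestor — it is the merge base.

61ca6e6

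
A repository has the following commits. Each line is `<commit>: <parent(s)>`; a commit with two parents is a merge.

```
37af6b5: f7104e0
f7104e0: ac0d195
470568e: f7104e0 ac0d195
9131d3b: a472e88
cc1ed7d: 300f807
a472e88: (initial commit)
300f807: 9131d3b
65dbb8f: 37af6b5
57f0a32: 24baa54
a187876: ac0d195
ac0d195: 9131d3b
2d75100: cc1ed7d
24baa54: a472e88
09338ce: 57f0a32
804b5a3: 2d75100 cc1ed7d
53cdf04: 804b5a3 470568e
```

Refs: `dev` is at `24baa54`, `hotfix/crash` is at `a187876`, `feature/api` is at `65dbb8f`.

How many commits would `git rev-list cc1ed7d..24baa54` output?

1

Reachable from 24baa54: {24baa54, a472e88}.
Reachable from cc1ed7d: {300f807, 9131d3b, a472e88, cc1ed7d}.
In 24baa54's history but not cc1ed7d's: {24baa54} — 1 commit.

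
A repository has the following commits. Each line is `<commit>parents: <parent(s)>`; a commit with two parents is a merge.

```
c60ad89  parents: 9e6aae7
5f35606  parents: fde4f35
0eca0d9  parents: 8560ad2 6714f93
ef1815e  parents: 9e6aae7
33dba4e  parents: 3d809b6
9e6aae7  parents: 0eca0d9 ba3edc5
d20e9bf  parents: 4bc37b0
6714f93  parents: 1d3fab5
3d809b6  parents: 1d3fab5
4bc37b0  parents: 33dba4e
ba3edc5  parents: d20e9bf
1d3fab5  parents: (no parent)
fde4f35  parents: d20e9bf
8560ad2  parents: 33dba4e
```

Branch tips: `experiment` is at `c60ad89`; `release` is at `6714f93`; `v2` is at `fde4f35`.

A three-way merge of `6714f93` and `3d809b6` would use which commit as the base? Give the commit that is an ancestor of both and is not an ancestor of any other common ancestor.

Ancestors of 6714f93: {1d3fab5, 6714f93}.
Ancestors of 3d809b6: {1d3fab5, 3d809b6}.
Common ancestors: {1d3fab5}.
The only common ancestor is 1d3fab5, so it is the merge base.

1d3fab5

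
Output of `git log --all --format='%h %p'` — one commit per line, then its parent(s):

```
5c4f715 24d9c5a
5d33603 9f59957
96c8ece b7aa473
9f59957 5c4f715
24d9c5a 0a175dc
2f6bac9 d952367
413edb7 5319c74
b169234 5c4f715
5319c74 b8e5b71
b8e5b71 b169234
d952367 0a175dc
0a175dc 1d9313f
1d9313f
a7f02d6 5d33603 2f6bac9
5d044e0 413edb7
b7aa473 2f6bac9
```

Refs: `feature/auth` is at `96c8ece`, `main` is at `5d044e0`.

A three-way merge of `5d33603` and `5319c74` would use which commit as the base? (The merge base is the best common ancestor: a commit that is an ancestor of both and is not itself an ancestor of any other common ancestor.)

5c4f715

Ancestors of 5d33603: {0a175dc, 1d9313f, 24d9c5a, 5c4f715, 5d33603, 9f59957}.
Ancestors of 5319c74: {0a175dc, 1d9313f, 24d9c5a, 5319c74, 5c4f715, b169234, b8e5b71}.
Common ancestors: {0a175dc, 1d9313f, 24d9c5a, 5c4f715}.
Among these, 5c4f715 is not an ancestor of any other common ancestor — it is the merge base.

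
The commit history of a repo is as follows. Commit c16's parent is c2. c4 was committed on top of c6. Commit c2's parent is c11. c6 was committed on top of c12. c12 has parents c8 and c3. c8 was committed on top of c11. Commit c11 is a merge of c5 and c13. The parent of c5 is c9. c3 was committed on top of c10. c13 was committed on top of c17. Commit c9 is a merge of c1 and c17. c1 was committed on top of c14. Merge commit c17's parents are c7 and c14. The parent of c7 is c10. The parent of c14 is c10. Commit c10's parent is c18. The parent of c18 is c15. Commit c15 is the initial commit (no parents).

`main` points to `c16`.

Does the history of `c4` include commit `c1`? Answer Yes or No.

Yes

Ancestors of c4 (commits reachable by following parents): {c1, c10, c11, c12, c13, c14, c15, c17, c18, c3, c4, c5, c6, c7, c8, c9}.
c1 is in that set, so it is an ancestor of c4.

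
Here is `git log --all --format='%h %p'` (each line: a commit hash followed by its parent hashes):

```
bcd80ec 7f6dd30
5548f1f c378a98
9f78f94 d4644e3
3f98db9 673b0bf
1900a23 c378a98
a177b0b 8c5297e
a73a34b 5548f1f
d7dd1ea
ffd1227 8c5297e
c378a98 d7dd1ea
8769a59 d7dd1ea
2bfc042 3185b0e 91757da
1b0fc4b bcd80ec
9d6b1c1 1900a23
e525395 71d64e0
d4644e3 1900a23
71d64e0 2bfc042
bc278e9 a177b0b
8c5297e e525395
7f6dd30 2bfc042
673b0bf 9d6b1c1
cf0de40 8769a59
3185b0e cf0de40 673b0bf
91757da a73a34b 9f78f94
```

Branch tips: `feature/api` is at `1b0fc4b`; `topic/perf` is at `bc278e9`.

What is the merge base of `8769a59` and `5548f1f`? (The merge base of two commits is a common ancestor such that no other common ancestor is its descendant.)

Ancestors of 8769a59: {8769a59, d7dd1ea}.
Ancestors of 5548f1f: {5548f1f, c378a98, d7dd1ea}.
Common ancestors: {d7dd1ea}.
The only common ancestor is d7dd1ea, so it is the merge base.

d7dd1ea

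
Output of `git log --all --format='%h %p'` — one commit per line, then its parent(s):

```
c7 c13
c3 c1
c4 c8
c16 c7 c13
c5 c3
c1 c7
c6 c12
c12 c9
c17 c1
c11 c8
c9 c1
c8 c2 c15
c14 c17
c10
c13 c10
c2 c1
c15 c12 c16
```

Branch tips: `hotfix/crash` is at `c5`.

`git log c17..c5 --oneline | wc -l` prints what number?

Reachable from c5: {c1, c10, c13, c3, c5, c7}.
Reachable from c17: {c1, c10, c13, c17, c7}.
In c5's history but not c17's: {c3, c5} — 2 commits.

2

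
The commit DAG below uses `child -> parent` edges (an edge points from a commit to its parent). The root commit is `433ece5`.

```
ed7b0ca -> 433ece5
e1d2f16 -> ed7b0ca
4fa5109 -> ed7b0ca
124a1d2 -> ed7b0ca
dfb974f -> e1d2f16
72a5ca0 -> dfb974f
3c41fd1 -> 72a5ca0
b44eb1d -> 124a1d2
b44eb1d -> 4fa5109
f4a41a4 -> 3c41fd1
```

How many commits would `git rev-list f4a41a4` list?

Walking parent pointers from f4a41a4: reachable set = {3c41fd1, 433ece5, 72a5ca0, dfb974f, e1d2f16, ed7b0ca, f4a41a4}.
That is 7 commits.

7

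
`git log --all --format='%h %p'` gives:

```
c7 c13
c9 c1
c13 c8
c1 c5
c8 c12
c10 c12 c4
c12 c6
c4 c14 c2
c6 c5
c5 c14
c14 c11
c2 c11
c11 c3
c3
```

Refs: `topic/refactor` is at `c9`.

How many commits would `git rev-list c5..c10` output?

Reachable from c10: {c10, c11, c12, c14, c2, c3, c4, c5, c6}.
Reachable from c5: {c11, c14, c3, c5}.
In c10's history but not c5's: {c10, c12, c2, c4, c6} — 5 commits.

5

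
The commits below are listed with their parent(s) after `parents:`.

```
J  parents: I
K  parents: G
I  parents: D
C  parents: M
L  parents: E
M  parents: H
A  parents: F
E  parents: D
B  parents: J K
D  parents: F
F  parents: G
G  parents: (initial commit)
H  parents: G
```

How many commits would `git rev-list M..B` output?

Reachable from B: {B, D, F, G, I, J, K}.
Reachable from M: {G, H, M}.
In B's history but not M's: {B, D, F, I, J, K} — 6 commits.

6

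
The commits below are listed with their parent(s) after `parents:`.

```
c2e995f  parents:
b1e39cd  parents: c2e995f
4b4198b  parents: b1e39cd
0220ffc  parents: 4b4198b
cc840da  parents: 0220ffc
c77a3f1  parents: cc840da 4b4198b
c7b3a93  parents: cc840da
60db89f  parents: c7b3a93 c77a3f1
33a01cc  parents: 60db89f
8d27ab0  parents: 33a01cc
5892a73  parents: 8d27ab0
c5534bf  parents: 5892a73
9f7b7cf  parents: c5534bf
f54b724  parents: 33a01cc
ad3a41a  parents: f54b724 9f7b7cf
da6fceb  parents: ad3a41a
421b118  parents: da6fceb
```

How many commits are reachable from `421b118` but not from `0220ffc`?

Reachable from 421b118: {0220ffc, 33a01cc, 421b118, 4b4198b, 5892a73, 60db89f, 8d27ab0, 9f7b7cf, ad3a41a, b1e39cd, c2e995f, c5534bf, c77a3f1, c7b3a93, cc840da, da6fceb, f54b724}.
Reachable from 0220ffc: {0220ffc, 4b4198b, b1e39cd, c2e995f}.
In 421b118's history but not 0220ffc's: {33a01cc, 421b118, 5892a73, 60db89f, 8d27ab0, 9f7b7cf, ad3a41a, c5534bf, c77a3f1, c7b3a93, cc840da, da6fceb, f54b724} — 13 commits.

13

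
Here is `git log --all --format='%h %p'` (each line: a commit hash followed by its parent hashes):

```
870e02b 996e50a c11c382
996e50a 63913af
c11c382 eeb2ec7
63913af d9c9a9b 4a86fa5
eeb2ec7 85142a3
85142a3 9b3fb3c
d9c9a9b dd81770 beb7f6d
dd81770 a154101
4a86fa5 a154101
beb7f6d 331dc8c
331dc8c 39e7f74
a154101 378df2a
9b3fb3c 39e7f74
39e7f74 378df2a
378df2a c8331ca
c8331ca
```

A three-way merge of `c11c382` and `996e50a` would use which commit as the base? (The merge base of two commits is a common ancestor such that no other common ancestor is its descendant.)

39e7f74

Ancestors of c11c382: {378df2a, 39e7f74, 85142a3, 9b3fb3c, c11c382, c8331ca, eeb2ec7}.
Ancestors of 996e50a: {331dc8c, 378df2a, 39e7f74, 4a86fa5, 63913af, 996e50a, a154101, beb7f6d, c8331ca, d9c9a9b, dd81770}.
Common ancestors: {378df2a, 39e7f74, c8331ca}.
Among these, 39e7f74 is not an ancestor of any other common ancestor — it is the merge base.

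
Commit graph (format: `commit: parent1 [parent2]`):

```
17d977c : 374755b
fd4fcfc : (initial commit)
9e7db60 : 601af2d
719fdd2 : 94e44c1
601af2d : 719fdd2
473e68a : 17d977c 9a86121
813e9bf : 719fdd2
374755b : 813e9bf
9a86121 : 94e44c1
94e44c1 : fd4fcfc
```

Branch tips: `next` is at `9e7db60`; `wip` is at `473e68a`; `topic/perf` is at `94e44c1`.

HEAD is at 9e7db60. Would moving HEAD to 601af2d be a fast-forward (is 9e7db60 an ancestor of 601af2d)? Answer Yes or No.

A fast-forward from 9e7db60 to 601af2d is possible iff 9e7db60 is an ancestor of 601af2d.
Ancestors of 601af2d: {601af2d, 719fdd2, 94e44c1, fd4fcfc}.
9e7db60 is not among them, so fast-forward is not possible.

No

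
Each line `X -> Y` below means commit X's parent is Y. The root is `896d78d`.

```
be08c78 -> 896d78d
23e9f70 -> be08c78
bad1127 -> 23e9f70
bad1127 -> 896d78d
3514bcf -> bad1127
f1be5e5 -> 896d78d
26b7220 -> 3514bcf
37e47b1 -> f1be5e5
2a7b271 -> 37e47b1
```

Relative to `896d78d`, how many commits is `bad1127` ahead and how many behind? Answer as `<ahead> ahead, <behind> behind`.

3 ahead, 0 behind

Reachable from bad1127: {23e9f70, 896d78d, bad1127, be08c78}.
Reachable from 896d78d: {896d78d}.
Only in bad1127's history (ahead): {23e9f70, bad1127, be08c78} — 3.
Only in 896d78d's history (behind): {} — 0.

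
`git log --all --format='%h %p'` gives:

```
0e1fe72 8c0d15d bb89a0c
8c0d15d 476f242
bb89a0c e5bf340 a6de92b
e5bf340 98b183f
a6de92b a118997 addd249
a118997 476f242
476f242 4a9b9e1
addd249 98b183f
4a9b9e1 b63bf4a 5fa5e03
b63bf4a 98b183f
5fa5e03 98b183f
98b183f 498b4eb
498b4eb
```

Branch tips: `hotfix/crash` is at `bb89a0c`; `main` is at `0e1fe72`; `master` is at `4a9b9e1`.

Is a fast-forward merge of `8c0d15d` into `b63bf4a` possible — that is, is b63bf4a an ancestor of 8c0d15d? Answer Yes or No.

A fast-forward from b63bf4a to 8c0d15d is possible iff b63bf4a is an ancestor of 8c0d15d.
Ancestors of 8c0d15d: {476f242, 498b4eb, 4a9b9e1, 5fa5e03, 8c0d15d, 98b183f, b63bf4a}.
b63bf4a is among them, so fast-forward is possible.

Yes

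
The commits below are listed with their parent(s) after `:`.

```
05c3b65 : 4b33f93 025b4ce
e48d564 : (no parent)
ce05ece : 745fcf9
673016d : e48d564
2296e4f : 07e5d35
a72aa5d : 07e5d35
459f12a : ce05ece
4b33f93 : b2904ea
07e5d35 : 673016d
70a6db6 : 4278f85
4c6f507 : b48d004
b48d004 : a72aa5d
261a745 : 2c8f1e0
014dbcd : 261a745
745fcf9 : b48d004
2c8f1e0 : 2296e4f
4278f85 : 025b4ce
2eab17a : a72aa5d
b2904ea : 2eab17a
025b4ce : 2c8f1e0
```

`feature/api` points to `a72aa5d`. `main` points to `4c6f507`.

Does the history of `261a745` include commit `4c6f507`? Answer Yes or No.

Ancestors of 261a745: {07e5d35, 2296e4f, 261a745, 2c8f1e0, 673016d, e48d564}.
4c6f507 is not in that set, so it is not an ancestor of 261a745.

No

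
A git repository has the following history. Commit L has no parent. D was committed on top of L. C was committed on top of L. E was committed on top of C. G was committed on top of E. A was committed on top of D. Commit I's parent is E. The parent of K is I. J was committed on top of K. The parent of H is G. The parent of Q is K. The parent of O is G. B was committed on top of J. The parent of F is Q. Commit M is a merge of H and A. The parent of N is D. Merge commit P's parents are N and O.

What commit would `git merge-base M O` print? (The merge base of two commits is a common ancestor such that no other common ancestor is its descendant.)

G

Ancestors of M: {A, C, D, E, G, H, L, M}.
Ancestors of O: {C, E, G, L, O}.
Common ancestors: {C, E, G, L}.
Among these, G is not an ancestor of any other common ancestor — it is the merge base.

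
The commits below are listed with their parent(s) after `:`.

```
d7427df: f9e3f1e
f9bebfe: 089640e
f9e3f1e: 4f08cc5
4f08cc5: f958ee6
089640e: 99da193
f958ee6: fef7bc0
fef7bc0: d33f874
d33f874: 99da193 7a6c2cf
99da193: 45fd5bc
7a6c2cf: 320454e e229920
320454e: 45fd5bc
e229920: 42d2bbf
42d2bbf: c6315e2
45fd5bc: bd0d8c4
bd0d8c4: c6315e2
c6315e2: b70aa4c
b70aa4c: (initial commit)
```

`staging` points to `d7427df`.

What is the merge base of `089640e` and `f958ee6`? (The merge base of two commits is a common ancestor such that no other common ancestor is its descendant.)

Ancestors of 089640e: {089640e, 45fd5bc, 99da193, b70aa4c, bd0d8c4, c6315e2}.
Ancestors of f958ee6: {320454e, 42d2bbf, 45fd5bc, 7a6c2cf, 99da193, b70aa4c, bd0d8c4, c6315e2, d33f874, e229920, f958ee6, fef7bc0}.
Common ancestors: {45fd5bc, 99da193, b70aa4c, bd0d8c4, c6315e2}.
Among these, 99da193 is not an ancestor of any other common ancestor — it is the merge base.

99da193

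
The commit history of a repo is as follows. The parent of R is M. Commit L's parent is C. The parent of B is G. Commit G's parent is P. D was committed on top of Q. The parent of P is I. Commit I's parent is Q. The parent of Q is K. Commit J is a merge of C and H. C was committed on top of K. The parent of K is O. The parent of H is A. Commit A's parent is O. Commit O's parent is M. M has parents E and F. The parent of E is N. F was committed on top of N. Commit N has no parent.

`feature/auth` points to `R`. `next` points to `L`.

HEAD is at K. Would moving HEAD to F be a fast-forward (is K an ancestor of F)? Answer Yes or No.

A fast-forward from K to F is possible iff K is an ancestor of F.
Ancestors of F: {F, N}.
K is not among them, so fast-forward is not possible.

No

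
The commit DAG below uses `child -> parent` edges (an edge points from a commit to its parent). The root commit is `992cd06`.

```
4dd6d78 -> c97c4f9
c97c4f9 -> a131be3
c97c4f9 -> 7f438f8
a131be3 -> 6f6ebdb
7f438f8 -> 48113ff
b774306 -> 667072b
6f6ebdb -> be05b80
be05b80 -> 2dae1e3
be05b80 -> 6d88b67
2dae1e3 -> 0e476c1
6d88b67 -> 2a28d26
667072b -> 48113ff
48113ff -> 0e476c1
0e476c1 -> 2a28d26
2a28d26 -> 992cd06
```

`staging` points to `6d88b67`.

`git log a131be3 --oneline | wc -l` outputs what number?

Walking parent pointers from a131be3: reachable set = {0e476c1, 2a28d26, 2dae1e3, 6d88b67, 6f6ebdb, 992cd06, a131be3, be05b80}.
That is 8 commits.

8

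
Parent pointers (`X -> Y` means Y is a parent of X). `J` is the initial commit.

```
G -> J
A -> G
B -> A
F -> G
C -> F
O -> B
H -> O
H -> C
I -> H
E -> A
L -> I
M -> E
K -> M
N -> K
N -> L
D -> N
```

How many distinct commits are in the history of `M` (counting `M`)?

Walking parent pointers from M: reachable set = {A, E, G, J, M}.
That is 5 commits.

5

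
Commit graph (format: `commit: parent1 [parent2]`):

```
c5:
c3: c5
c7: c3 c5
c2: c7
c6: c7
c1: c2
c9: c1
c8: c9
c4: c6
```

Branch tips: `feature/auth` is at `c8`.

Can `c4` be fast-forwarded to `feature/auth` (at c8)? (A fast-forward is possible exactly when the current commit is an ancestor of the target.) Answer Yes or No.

No

A fast-forward from c4 to c8 is possible iff c4 is an ancestor of c8.
Ancestors of c8: {c1, c2, c3, c5, c7, c8, c9}.
c4 is not among them, so fast-forward is not possible.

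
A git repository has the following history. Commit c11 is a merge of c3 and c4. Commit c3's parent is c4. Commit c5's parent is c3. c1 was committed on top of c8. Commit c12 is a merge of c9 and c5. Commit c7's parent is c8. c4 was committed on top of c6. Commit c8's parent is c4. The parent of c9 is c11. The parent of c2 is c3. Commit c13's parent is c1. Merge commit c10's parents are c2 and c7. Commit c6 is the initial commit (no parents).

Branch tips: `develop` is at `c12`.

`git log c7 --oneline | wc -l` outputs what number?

4

Walking parent pointers from c7: reachable set = {c4, c6, c7, c8}.
That is 4 commits.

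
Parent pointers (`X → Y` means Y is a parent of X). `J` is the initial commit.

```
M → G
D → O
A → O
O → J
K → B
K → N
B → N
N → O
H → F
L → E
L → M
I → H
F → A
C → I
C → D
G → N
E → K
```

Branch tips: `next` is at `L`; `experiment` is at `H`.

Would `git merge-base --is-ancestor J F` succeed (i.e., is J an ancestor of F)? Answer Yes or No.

Yes

Ancestors of F (commits reachable by following parents): {A, F, J, O}.
J is in that set, so it is an ancestor of F.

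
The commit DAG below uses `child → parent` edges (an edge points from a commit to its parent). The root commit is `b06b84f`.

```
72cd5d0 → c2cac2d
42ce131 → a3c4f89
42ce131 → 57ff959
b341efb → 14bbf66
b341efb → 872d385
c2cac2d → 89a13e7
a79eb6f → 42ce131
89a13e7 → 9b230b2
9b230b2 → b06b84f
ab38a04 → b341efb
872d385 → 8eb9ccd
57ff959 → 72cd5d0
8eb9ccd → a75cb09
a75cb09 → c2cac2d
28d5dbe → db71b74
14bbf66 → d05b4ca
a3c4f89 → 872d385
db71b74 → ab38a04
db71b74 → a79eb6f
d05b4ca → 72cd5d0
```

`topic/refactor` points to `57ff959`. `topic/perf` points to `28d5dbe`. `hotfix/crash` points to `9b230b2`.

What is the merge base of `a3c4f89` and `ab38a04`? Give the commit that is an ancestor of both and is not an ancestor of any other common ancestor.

872d385

Ancestors of a3c4f89: {872d385, 89a13e7, 8eb9ccd, 9b230b2, a3c4f89, a75cb09, b06b84f, c2cac2d}.
Ancestors of ab38a04: {14bbf66, 72cd5d0, 872d385, 89a13e7, 8eb9ccd, 9b230b2, a75cb09, ab38a04, b06b84f, b341efb, c2cac2d, d05b4ca}.
Common ancestors: {872d385, 89a13e7, 8eb9ccd, 9b230b2, a75cb09, b06b84f, c2cac2d}.
Among these, 872d385 is not an ancestor of any other common ancestor — it is the merge base.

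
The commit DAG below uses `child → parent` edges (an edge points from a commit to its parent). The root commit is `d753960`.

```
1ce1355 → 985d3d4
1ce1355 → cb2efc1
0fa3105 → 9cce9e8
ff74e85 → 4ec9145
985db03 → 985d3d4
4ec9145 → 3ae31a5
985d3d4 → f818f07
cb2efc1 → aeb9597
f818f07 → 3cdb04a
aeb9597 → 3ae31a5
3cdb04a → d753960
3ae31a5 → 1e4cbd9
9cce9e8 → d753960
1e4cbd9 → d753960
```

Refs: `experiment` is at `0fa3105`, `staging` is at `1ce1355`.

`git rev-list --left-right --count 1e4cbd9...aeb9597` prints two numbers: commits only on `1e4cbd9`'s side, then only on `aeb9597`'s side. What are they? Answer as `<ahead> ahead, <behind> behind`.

0 ahead, 2 behind

Reachable from 1e4cbd9: {1e4cbd9, d753960}.
Reachable from aeb9597: {1e4cbd9, 3ae31a5, aeb9597, d753960}.
Only in 1e4cbd9's history (ahead): {} — 0.
Only in aeb9597's history (behind): {3ae31a5, aeb9597} — 2.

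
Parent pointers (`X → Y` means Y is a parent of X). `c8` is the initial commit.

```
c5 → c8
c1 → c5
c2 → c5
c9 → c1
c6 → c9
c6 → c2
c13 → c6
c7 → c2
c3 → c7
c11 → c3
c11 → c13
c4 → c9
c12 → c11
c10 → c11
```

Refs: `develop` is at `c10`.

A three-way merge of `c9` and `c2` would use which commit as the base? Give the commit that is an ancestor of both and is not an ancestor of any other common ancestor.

c5

Ancestors of c9: {c1, c5, c8, c9}.
Ancestors of c2: {c2, c5, c8}.
Common ancestors: {c5, c8}.
Among these, c5 is not an ancestor of any other common ancestor — it is the merge base.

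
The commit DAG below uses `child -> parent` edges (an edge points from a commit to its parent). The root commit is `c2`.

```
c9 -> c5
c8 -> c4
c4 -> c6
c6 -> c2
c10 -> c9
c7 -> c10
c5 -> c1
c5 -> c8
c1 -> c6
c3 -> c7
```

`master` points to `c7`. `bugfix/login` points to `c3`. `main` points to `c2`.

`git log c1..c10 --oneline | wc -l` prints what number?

Reachable from c10: {c1, c10, c2, c4, c5, c6, c8, c9}.
Reachable from c1: {c1, c2, c6}.
In c10's history but not c1's: {c10, c4, c5, c8, c9} — 5 commits.

5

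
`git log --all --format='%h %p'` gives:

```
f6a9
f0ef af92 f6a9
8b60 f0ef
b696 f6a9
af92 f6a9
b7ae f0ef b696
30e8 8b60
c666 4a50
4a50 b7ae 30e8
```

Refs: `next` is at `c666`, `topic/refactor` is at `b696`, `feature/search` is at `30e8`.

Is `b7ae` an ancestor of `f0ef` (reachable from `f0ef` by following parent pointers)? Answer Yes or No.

Ancestors of f0ef: {af92, f0ef, f6a9}.
b7ae is not in that set, so it is not an ancestor of f0ef.

No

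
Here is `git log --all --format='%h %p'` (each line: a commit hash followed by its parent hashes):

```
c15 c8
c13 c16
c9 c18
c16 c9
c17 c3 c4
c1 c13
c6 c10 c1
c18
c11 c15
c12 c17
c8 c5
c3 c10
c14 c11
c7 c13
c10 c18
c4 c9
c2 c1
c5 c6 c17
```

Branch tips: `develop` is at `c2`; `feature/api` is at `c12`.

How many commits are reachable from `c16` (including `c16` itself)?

Walking parent pointers from c16: reachable set = {c16, c18, c9}.
That is 3 commits.

3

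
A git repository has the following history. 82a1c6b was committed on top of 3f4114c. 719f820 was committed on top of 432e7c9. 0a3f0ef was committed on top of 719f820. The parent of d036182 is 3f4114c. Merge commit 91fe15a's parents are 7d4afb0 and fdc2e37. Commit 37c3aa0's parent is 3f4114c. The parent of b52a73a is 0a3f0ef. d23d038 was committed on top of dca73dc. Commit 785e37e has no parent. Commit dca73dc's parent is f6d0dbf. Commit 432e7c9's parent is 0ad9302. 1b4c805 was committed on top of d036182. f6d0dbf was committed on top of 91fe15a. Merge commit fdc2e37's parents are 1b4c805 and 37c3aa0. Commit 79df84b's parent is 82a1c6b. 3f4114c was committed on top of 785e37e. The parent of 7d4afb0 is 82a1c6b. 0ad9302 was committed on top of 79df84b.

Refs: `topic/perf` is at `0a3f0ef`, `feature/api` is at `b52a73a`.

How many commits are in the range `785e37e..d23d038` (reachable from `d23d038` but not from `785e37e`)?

Reachable from d23d038: {1b4c805, 37c3aa0, 3f4114c, 785e37e, 7d4afb0, 82a1c6b, 91fe15a, d036182, d23d038, dca73dc, f6d0dbf, fdc2e37}.
Reachable from 785e37e: {785e37e}.
In d23d038's history but not 785e37e's: {1b4c805, 37c3aa0, 3f4114c, 7d4afb0, 82a1c6b, 91fe15a, d036182, d23d038, dca73dc, f6d0dbf, fdc2e37} — 11 commits.

11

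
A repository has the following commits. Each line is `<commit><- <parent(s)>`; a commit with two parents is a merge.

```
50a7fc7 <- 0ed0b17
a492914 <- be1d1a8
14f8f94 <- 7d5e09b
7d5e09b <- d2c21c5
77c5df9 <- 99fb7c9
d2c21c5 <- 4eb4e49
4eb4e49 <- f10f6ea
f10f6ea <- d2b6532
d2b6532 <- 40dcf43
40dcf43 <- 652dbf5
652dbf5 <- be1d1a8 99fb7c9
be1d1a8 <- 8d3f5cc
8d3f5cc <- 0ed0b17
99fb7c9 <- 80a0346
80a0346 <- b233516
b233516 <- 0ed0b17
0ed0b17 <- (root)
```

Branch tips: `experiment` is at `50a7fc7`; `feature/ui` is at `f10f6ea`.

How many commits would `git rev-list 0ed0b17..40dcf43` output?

Reachable from 40dcf43: {0ed0b17, 40dcf43, 652dbf5, 80a0346, 8d3f5cc, 99fb7c9, b233516, be1d1a8}.
Reachable from 0ed0b17: {0ed0b17}.
In 40dcf43's history but not 0ed0b17's: {40dcf43, 652dbf5, 80a0346, 8d3f5cc, 99fb7c9, b233516, be1d1a8} — 7 commits.

7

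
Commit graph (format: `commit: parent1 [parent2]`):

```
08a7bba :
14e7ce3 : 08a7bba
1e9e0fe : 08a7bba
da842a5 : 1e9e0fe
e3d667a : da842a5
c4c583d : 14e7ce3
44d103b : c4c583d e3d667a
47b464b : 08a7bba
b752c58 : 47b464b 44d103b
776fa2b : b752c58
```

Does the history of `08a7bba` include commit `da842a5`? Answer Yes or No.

No

Ancestors of 08a7bba: {08a7bba}.
da842a5 is not in that set, so it is not an ancestor of 08a7bba.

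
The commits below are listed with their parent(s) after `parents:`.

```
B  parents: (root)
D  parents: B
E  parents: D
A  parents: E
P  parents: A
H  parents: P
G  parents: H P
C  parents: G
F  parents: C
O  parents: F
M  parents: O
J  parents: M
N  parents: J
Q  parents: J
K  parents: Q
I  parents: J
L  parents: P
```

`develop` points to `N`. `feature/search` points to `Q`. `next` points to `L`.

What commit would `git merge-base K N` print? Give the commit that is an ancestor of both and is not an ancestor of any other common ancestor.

Ancestors of K: {A, B, C, D, E, F, G, H, J, K, M, O, P, Q}.
Ancestors of N: {A, B, C, D, E, F, G, H, J, M, N, O, P}.
Common ancestors: {A, B, C, D, E, F, G, H, J, M, O, P}.
Among these, J is not an ancestor of any other common ancestor — it is the merge base.

J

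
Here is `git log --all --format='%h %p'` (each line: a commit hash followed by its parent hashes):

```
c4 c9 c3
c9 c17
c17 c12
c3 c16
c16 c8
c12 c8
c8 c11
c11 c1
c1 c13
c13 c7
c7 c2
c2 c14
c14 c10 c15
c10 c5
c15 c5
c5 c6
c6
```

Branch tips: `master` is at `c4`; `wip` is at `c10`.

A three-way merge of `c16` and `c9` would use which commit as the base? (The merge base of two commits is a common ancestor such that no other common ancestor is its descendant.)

Ancestors of c16: {c1, c10, c11, c13, c14, c15, c16, c2, c5, c6, c7, c8}.
Ancestors of c9: {c1, c10, c11, c12, c13, c14, c15, c17, c2, c5, c6, c7, c8, c9}.
Common ancestors: {c1, c10, c11, c13, c14, c15, c2, c5, c6, c7, c8}.
Among these, c8 is not an ancestor of any other common ancestor — it is the merge base.

c8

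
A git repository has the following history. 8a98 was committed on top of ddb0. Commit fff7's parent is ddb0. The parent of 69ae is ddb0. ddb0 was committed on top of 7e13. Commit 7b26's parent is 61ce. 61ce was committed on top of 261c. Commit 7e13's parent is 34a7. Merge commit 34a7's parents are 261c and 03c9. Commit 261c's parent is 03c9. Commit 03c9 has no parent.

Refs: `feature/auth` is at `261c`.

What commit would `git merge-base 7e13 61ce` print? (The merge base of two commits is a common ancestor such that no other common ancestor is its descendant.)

261c

Ancestors of 7e13: {03c9, 261c, 34a7, 7e13}.
Ancestors of 61ce: {03c9, 261c, 61ce}.
Common ancestors: {03c9, 261c}.
Among these, 261c is not an ancestor of any other common ancestor — it is the merge base.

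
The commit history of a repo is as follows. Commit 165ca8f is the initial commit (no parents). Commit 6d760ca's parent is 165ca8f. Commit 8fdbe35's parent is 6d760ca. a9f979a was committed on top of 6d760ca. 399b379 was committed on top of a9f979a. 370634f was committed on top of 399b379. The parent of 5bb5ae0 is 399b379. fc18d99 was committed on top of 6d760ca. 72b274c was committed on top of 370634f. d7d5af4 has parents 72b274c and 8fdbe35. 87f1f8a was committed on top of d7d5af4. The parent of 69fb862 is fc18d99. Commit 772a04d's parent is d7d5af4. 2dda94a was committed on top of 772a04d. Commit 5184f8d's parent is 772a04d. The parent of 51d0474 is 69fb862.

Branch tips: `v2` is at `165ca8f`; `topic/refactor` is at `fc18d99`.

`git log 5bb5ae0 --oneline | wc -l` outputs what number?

Walking parent pointers from 5bb5ae0: reachable set = {165ca8f, 399b379, 5bb5ae0, 6d760ca, a9f979a}.
That is 5 commits.

5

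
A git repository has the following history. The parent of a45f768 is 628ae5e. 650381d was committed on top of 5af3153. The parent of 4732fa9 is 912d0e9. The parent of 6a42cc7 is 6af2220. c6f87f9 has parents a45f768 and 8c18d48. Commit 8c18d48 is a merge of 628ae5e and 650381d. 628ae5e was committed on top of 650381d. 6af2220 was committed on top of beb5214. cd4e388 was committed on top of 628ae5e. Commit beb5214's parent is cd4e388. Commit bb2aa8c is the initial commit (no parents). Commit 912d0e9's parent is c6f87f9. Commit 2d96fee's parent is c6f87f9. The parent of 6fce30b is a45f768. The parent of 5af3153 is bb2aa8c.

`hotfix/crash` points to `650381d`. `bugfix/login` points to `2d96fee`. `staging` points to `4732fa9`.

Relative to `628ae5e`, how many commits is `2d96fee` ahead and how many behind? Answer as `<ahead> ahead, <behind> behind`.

4 ahead, 0 behind

Reachable from 2d96fee: {2d96fee, 5af3153, 628ae5e, 650381d, 8c18d48, a45f768, bb2aa8c, c6f87f9}.
Reachable from 628ae5e: {5af3153, 628ae5e, 650381d, bb2aa8c}.
Only in 2d96fee's history (ahead): {2d96fee, 8c18d48, a45f768, c6f87f9} — 4.
Only in 628ae5e's history (behind): {} — 0.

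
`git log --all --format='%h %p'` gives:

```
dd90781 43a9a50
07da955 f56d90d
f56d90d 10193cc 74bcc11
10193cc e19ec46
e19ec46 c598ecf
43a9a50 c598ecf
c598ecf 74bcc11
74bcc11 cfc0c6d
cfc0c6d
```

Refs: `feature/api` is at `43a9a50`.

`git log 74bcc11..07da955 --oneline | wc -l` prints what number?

5

Reachable from 07da955: {07da955, 10193cc, 74bcc11, c598ecf, cfc0c6d, e19ec46, f56d90d}.
Reachable from 74bcc11: {74bcc11, cfc0c6d}.
In 07da955's history but not 74bcc11's: {07da955, 10193cc, c598ecf, e19ec46, f56d90d} — 5 commits.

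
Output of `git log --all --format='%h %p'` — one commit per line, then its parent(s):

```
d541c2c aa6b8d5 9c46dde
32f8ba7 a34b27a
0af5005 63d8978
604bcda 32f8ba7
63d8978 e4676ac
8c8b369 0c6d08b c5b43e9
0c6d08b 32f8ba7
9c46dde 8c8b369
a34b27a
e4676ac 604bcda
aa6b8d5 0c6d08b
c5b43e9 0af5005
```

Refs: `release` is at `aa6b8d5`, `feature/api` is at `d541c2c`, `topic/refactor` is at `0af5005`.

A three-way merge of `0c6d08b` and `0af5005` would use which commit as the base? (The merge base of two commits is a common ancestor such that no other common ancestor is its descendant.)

Ancestors of 0c6d08b: {0c6d08b, 32f8ba7, a34b27a}.
Ancestors of 0af5005: {0af5005, 32f8ba7, 604bcda, 63d8978, a34b27a, e4676ac}.
Common ancestors: {32f8ba7, a34b27a}.
Among these, 32f8ba7 is not an ancestor of any other common ancestor — it is the merge base.

32f8ba7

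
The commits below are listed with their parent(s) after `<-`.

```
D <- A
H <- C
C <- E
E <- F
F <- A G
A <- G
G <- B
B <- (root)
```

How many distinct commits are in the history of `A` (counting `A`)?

Walking parent pointers from A: reachable set = {A, B, G}.
That is 3 commits.

3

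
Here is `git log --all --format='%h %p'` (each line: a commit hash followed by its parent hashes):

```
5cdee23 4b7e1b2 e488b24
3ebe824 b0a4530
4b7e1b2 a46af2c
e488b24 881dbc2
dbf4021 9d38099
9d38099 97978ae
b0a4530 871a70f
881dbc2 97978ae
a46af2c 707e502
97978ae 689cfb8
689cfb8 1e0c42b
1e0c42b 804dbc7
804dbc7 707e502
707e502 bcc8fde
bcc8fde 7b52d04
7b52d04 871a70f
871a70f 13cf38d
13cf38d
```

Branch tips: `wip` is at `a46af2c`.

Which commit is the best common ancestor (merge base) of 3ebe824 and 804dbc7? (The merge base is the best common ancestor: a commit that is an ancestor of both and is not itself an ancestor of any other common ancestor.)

871a70f

Ancestors of 3ebe824: {13cf38d, 3ebe824, 871a70f, b0a4530}.
Ancestors of 804dbc7: {13cf38d, 707e502, 7b52d04, 804dbc7, 871a70f, bcc8fde}.
Common ancestors: {13cf38d, 871a70f}.
Among these, 871a70f is not an ancestor of any other common ancestor — it is the merge base.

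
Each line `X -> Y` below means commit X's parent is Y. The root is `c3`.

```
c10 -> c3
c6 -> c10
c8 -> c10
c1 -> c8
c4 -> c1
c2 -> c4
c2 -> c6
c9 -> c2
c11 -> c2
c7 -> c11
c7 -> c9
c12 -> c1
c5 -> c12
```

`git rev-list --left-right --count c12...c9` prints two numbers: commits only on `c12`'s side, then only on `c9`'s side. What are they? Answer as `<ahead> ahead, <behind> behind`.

1 ahead, 4 behind

Reachable from c12: {c1, c10, c12, c3, c8}.
Reachable from c9: {c1, c10, c2, c3, c4, c6, c8, c9}.
Only in c12's history (ahead): {c12} — 1.
Only in c9's history (behind): {c2, c4, c6, c9} — 4.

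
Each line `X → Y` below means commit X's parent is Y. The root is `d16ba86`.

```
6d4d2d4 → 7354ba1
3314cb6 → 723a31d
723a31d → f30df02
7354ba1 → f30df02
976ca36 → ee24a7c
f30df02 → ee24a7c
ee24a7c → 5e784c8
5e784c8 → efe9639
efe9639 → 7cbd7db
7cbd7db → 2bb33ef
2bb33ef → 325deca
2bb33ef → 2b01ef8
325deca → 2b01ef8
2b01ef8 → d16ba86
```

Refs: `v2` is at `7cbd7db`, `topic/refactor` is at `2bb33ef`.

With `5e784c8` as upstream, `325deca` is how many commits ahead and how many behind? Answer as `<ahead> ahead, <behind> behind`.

0 ahead, 4 behind

Reachable from 325deca: {2b01ef8, 325deca, d16ba86}.
Reachable from 5e784c8: {2b01ef8, 2bb33ef, 325deca, 5e784c8, 7cbd7db, d16ba86, efe9639}.
Only in 325deca's history (ahead): {} — 0.
Only in 5e784c8's history (behind): {2bb33ef, 5e784c8, 7cbd7db, efe9639} — 4.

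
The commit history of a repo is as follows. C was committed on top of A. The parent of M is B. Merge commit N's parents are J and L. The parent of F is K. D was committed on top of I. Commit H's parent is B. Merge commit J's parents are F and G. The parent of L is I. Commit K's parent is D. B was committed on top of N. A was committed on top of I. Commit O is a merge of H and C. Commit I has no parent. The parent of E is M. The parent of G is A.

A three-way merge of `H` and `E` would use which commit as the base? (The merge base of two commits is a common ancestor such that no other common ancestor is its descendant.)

B

Ancestors of H: {A, B, D, F, G, H, I, J, K, L, N}.
Ancestors of E: {A, B, D, E, F, G, I, J, K, L, M, N}.
Common ancestors: {A, B, D, F, G, I, J, K, L, N}.
Among these, B is not an ancestor of any other common ancestor — it is the merge base.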